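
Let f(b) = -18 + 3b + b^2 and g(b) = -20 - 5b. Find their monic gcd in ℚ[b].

By polynomial division,
  b^2 + 3b - 18 = (-(1/5)b + 1/5)(-5b - 20) + (-14)
  -5b - 20 = ((5/14)b + 10/7)(-14) + (0)
The last nonzero remainder is the constant -14, so the polynomials are coprime and gcd = 1.

1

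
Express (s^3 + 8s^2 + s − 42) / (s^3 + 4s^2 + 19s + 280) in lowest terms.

(s^2 + s − 6)/(s^2 − 3s + 40)

Apply the Euclidean algorithm:
  s^3 + 8s^2 + s − 42 = (s^3 + 4s^2 + 19s + 280) + (4s^2 − 18s − 322)
  s^3 + 4s^2 + 19s + 280 = ((1/4)s + 17/8)(4s^2 − 18s − 322) + ((551/4)s + 3857/4)
  4s^2 − 18s − 322 = ((16/551)s − 184/551)((551/4)s + 3857/4) + (0)
Last nonzero remainder: (551/4)s + 3857/4. Dividing through by 551/4 gives the monic gcd s + 7.
Cancel s + 7 from numerator and denominator to get the reduced form.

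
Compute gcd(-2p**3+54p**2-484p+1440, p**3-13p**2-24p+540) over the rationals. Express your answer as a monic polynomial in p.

Apply the Euclidean algorithm:
  -2p**3+54p**2-484p+1440 = (-2)(p**3-13p**2-24p+540) + (28p**2-532p+2520)
  p**3-13p**2-24p+540 = ((1/28)p+3/14)(28p**2-532p+2520) + (0)
Last nonzero remainder: 28p**2-532p+2520. Dividing through by 28 gives the monic gcd p**2-19p+90.

p**2-19p+90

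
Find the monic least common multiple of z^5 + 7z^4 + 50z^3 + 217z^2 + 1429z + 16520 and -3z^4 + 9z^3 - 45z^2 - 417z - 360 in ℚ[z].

z^7 + 11z^6 + 81z^5 + 438z^4 + 2447z^3 + 22887z^2 + 70367z + 49560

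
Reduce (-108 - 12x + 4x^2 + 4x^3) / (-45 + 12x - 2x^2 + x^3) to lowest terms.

(36 + 16x + 4x^2)/(15 + x + x^2)

By polynomial division,
  4x^3 + 4x^2 - 12x - 108 = (4)(x^3 - 2x^2 + 12x - 45) + (12x^2 - 60x + 72)
  x^3 - 2x^2 + 12x - 45 = ((1/12)x + 1/4)(12x^2 - 60x + 72) + (21x - 63)
  12x^2 - 60x + 72 = ((4/7)x - 8/7)(21x - 63) + (0)
Last nonzero remainder: 21x - 63. Dividing through by 21 gives the monic gcd x - 3.
Cancel x - 3 from numerator and denominator to get the reduced form.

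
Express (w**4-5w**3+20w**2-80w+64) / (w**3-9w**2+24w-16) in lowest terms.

(w**2+16)/(w-4)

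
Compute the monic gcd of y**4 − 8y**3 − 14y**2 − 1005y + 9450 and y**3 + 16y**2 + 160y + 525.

By polynomial division,
  y**4 − 8y**3 − 14y**2 − 1005y + 9450 = (y − 24)(y**3 + 16y**2 + 160y + 525) + (210y**2 + 2310y + 22050)
  y**3 + 16y**2 + 160y + 525 = ((1/210)y + 1/42)(210y**2 + 2310y + 22050) + (0)
Last nonzero remainder: 210y**2 + 2310y + 22050. Dividing through by 210 gives the monic gcd y**2 + 11y + 105.

y**2 + 11y + 105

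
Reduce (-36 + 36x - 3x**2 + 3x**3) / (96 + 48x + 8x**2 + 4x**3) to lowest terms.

Apply the Euclidean algorithm:
  3x**3 - 3x**2 + 36x - 36 = (3/4)(4x**3 + 8x**2 + 48x + 96) + (-9x**2 - 108)
  4x**3 + 8x**2 + 48x + 96 = (-(4/9)x - 8/9)(-9x**2 - 108) + (0)
Last nonzero remainder: -9x**2 - 108. Dividing through by -9 gives the monic gcd x**2 + 12.
Cancel x**2 + 12 from numerator and denominator to get the reduced form.

(-3 + 3x)/(8 + 4x)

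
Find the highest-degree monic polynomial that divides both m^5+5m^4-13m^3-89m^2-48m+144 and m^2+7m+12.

Apply the Euclidean algorithm:
  m^5+5m^4-13m^3-89m^2-48m+144 = (m^3-2m^2-11m+12)(m^2+7m+12) + (0)
The last nonzero remainder m^2+7m+12 is already monic.

m^2+7m+12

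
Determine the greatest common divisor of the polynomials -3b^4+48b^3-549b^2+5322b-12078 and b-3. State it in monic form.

b-3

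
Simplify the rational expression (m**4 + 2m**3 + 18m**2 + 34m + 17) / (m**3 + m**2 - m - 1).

(m**2 + 17)/(m - 1)

Repeated division with remainder:
  m**4 + 2m**3 + 18m**2 + 34m + 17 = (m + 1)(m**3 + m**2 - m - 1) + (18m**2 + 36m + 18)
  m**3 + m**2 - m - 1 = ((1/18)m - 1/18)(18m**2 + 36m + 18) + (0)
Last nonzero remainder: 18m**2 + 36m + 18. Dividing through by 18 gives the monic gcd m**2 + 2m + 1.
Cancel m**2 + 2m + 1 from numerator and denominator to get the reduced form.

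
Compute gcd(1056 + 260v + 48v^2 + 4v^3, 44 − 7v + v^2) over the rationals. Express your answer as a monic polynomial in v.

Repeated division with remainder:
  4v^3 + 48v^2 + 260v + 1056 = (4v + 76)(v^2 − 7v + 44) + (616v − 2288)
  v^2 − 7v + 44 = ((1/616)v − 23/4312)(616v − 2288) + (1558/49)
  616v − 2288 = ((15092/779)v − 56056/779)(1558/49) + (0)
The last nonzero remainder is the constant 1558/49, so the polynomials are coprime and gcd = 1.

1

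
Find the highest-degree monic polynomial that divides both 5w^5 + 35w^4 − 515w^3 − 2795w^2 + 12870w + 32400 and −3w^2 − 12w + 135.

w^2 + 4w − 45

By polynomial division,
  5w^5 + 35w^4 − 515w^3 − 2795w^2 + 12870w + 32400 = (−(5/3)w^3 − 5w^2 + (350/3)w + 240)(−3w^2 − 12w + 135) + (0)
Last nonzero remainder: −3w^2 − 12w + 135. Dividing through by −3 gives the monic gcd w^2 + 4w − 45.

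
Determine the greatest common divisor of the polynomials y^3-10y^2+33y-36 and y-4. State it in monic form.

Repeated division with remainder:
  y^3-10y^2+33y-36 = (y^2-6y+9)(y-4) + (0)
The last nonzero remainder y-4 is already monic.

y-4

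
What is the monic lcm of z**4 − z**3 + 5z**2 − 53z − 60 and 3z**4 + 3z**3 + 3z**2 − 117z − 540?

z**5 + 2z**4 + 2z**3 − 38z**2 − 219z − 180

Repeated division with remainder:
  z**4 − z**3 + 5z**2 − 53z − 60 = (1/3)(3z**4 + 3z**3 + 3z**2 − 117z − 540) + (−2z**3 + 4z**2 − 14z + 120)
  3z**4 + 3z**3 + 3z**2 − 117z − 540 = (−(3/2)z − 9/2)(−2z**3 + 4z**2 − 14z + 120) + (0)
Last nonzero remainder: −2z**3 + 4z**2 − 14z + 120. Dividing through by −2 gives the monic gcd z**3 − 2z**2 + 7z − 60.
Then lcm(f, g) = f·g / gcd(f, g); expanding and making the result monic gives the answer.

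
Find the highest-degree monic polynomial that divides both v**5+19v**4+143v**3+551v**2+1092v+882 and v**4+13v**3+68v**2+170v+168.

v**3+9v**2+32v+42

Apply the Euclidean algorithm:
  v**5+19v**4+143v**3+551v**2+1092v+882 = (v+6)(v**4+13v**3+68v**2+170v+168) + (−3v**3−27v**2−96v−126)
  v**4+13v**3+68v**2+170v+168 = (−(1/3)v−4/3)(−3v**3−27v**2−96v−126) + (0)
Last nonzero remainder: −3v**3−27v**2−96v−126. Dividing through by −3 gives the monic gcd v**3+9v**2+32v+42.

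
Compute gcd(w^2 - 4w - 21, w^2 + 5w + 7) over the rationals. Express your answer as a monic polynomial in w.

Repeated division with remainder:
  w^2 - 4w - 21 = (w^2 + 5w + 7) + (-9w - 28)
  w^2 + 5w + 7 = (-(1/9)w - 17/81)(-9w - 28) + (91/81)
  -9w - 28 = (-(729/91)w - 324/13)(91/81) + (0)
The last nonzero remainder is the constant 91/81, so the polynomials are coprime and gcd = 1.

1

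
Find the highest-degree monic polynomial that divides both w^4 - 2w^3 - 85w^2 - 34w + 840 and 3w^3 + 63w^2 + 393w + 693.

w + 7

Apply the Euclidean algorithm:
  w^4 - 2w^3 - 85w^2 - 34w + 840 = ((1/3)w - 23/3)(3w^3 + 63w^2 + 393w + 693) + (267w^2 + 2748w + 6153)
  3w^3 + 63w^2 + 393w + 693 = ((1/89)w + 953/7921)(267w^2 + 2748w + 6153) + (-(53508/7921)w - 374556/7921)
  267w^2 + 2748w + 6153 = (-(704969/17836)w - 2320853/17836)(-(53508/7921)w - 374556/7921) + (0)
Last nonzero remainder: -(53508/7921)w - 374556/7921. Dividing through by -53508/7921 gives the monic gcd w + 7.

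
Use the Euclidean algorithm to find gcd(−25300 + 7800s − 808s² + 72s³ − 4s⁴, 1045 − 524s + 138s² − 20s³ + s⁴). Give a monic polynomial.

By polynomial division,
  −4s⁴ + 72s³ − 808s² + 7800s − 25300 = (−4)(s⁴ − 20s³ + 138s² − 524s + 1045) + (−8s³ − 256s² + 5704s − 21120)
  s⁴ − 20s³ + 138s² − 524s + 1045 = (−(1/8)s + 13/2)(−8s³ − 256s² + 5704s − 21120) + (2515s² − 40240s + 138325)
  −8s³ − 256s² + 5704s − 21120 = (−(8/2515)s − 384/2515)(2515s² − 40240s + 138325) + (0)
Last nonzero remainder: 2515s² − 40240s + 138325. Dividing through by 2515 gives the monic gcd s² − 16s + 55.

55 − 16s + s²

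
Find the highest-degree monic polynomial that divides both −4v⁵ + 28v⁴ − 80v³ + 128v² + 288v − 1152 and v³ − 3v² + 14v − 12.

Repeated division with remainder:
  −4v⁵ + 28v⁴ − 80v³ + 128v² + 288v − 1152 = (−4v² + 16v + 24)(v³ − 3v² + 14v − 12) + (−72v² + 144v − 864)
  v³ − 3v² + 14v − 12 = (−(1/72)v + 1/72)(−72v² + 144v − 864) + (0)
Last nonzero remainder: −72v² + 144v − 864. Dividing through by −72 gives the monic gcd v² − 2v + 12.

v² − 2v + 12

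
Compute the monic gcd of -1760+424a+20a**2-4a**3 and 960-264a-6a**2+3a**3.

Euclidean algorithm in ℚ[a]:
  -4a**3+20a**2+424a-1760 = (-4/3)(3a**3-6a**2-264a+960) + (12a**2+72a-480)
  3a**3-6a**2-264a+960 = ((1/4)a-2)(12a**2+72a-480) + (0)
Last nonzero remainder: 12a**2+72a-480. Dividing through by 12 gives the monic gcd a**2+6a-40.

-40+6a+a**2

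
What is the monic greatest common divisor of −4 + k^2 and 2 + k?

2 + k

By polynomial division,
  k^2 − 4 = (k − 2)(k + 2) + (0)
The last nonzero remainder k + 2 is already monic.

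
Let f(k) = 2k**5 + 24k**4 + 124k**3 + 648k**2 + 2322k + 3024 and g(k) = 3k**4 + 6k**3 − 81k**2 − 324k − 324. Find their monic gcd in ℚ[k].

k**2 + 6k + 9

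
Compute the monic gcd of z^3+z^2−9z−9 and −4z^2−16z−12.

Apply the Euclidean algorithm:
  z^3+z^2−9z−9 = (−(1/4)z+3/4)(−4z^2−16z−12) + (0)
Last nonzero remainder: −4z^2−16z−12. Dividing through by −4 gives the monic gcd z^2+4z+3.

z^2+4z+3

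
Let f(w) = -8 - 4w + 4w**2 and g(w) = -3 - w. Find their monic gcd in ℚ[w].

1

Euclidean algorithm in ℚ[w]:
  4w**2 - 4w - 8 = (-4w + 16)(-w - 3) + (40)
  -w - 3 = (-(1/40)w - 3/40)(40) + (0)
The last nonzero remainder is the constant 40, so the polynomials are coprime and gcd = 1.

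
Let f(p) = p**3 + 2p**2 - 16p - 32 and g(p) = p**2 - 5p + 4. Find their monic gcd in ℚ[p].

Repeated division with remainder:
  p**3 + 2p**2 - 16p - 32 = (p + 7)(p**2 - 5p + 4) + (15p - 60)
  p**2 - 5p + 4 = ((1/15)p - 1/15)(15p - 60) + (0)
Last nonzero remainder: 15p - 60. Dividing through by 15 gives the monic gcd p - 4.

p - 4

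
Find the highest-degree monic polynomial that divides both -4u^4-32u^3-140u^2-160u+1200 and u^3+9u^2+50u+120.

Repeated division with remainder:
  -4u^4-32u^3-140u^2-160u+1200 = (-4u+4)(u^3+9u^2+50u+120) + (24u^2+120u+720)
  u^3+9u^2+50u+120 = ((1/24)u+1/6)(24u^2+120u+720) + (0)
Last nonzero remainder: 24u^2+120u+720. Dividing through by 24 gives the monic gcd u^2+5u+30.

u^2+5u+30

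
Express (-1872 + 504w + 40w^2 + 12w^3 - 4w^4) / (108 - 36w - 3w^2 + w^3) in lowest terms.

Apply the Euclidean algorithm:
  -4w^4 + 12w^3 + 40w^2 + 504w - 1872 = (-4w)(w^3 - 3w^2 - 36w + 108) + (-104w^2 + 936w - 1872)
  w^3 - 3w^2 - 36w + 108 = (-(1/104)w - 3/52)(-104w^2 + 936w - 1872) + (0)
Last nonzero remainder: -104w^2 + 936w - 1872. Dividing through by -104 gives the monic gcd w^2 - 9w + 18.
Cancel w^2 - 9w + 18 from numerator and denominator to get the reduced form.

(-104 - 24w - 4w^2)/(6 + w)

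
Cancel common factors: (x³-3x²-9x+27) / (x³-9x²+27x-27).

(x+3)/(x-3)

Repeated division with remainder:
  x³-3x²-9x+27 = (x³-9x²+27x-27) + (6x²-36x+54)
  x³-9x²+27x-27 = ((1/6)x-1/2)(6x²-36x+54) + (0)
Last nonzero remainder: 6x²-36x+54. Dividing through by 6 gives the monic gcd x²-6x+9.
Cancel x²-6x+9 from numerator and denominator to get the reduced form.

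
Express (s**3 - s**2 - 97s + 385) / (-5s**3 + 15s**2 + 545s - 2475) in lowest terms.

(-s + 7)/(5s - 45)

Repeated division with remainder:
  s**3 - s**2 - 97s + 385 = (-1/5)(-5s**3 + 15s**2 + 545s - 2475) + (2s**2 + 12s - 110)
  -5s**3 + 15s**2 + 545s - 2475 = (-(5/2)s + 45/2)(2s**2 + 12s - 110) + (0)
Last nonzero remainder: 2s**2 + 12s - 110. Dividing through by 2 gives the monic gcd s**2 + 6s - 55.
Cancel s**2 + 6s - 55 from numerator and denominator to get the reduced form.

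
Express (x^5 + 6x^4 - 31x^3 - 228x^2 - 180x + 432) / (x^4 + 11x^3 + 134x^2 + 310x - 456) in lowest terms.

(x^3 + 3x^2 - 36x - 108)/(x^2 + 8x + 114)

Apply the Euclidean algorithm:
  x^5 + 6x^4 - 31x^3 - 228x^2 - 180x + 432 = (x - 5)(x^4 + 11x^3 + 134x^2 + 310x - 456) + (-110x^3 + 132x^2 + 1826x - 1848)
  x^4 + 11x^3 + 134x^2 + 310x - 456 = (-(1/110)x - 61/550)(-110x^3 + 132x^2 + 1826x - 1848) + ((4131/25)x^2 + (12393/25)x - 16524/25)
  -110x^3 + 132x^2 + 1826x - 1848 = (-(2750/4131)x + 3850/1377)((4131/25)x^2 + (12393/25)x - 16524/25) + (0)
Last nonzero remainder: (4131/25)x^2 + (12393/25)x - 16524/25. Dividing through by 4131/25 gives the monic gcd x^2 + 3x - 4.
Cancel x^2 + 3x - 4 from numerator and denominator to get the reduced form.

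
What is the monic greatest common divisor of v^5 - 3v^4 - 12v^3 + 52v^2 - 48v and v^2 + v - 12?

v^2 + v - 12

Euclidean algorithm in ℚ[v]:
  v^5 - 3v^4 - 12v^3 + 52v^2 - 48v = (v^3 - 4v^2 + 4v)(v^2 + v - 12) + (0)
The last nonzero remainder v^2 + v - 12 is already monic.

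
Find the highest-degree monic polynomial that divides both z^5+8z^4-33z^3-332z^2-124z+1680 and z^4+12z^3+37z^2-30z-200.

Repeated division with remainder:
  z^5+8z^4-33z^3-332z^2-124z+1680 = (z-4)(z^4+12z^3+37z^2-30z-200) + (-22z^3-154z^2-44z+880)
  z^4+12z^3+37z^2-30z-200 = (-(1/22)z-5/22)(-22z^3-154z^2-44z+880) + (0)
Last nonzero remainder: -22z^3-154z^2-44z+880. Dividing through by -22 gives the monic gcd z^3+7z^2+2z-40.

z^3+7z^2+2z-40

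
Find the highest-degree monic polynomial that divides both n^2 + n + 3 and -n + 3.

1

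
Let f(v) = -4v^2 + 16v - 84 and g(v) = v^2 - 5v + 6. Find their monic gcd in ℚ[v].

1

By polynomial division,
  -4v^2 + 16v - 84 = (-4)(v^2 - 5v + 6) + (-4v - 60)
  v^2 - 5v + 6 = (-(1/4)v + 5)(-4v - 60) + (306)
  -4v - 60 = (-(2/153)v - 10/51)(306) + (0)
The last nonzero remainder is the constant 306, so the polynomials are coprime and gcd = 1.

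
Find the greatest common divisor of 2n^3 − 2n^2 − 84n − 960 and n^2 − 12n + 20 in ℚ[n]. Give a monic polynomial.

Repeated division with remainder:
  2n^3 − 2n^2 − 84n − 960 = (2n + 22)(n^2 − 12n + 20) + (140n − 1400)
  n^2 − 12n + 20 = ((1/140)n − 1/70)(140n − 1400) + (0)
Last nonzero remainder: 140n − 1400. Dividing through by 140 gives the monic gcd n − 10.

n − 10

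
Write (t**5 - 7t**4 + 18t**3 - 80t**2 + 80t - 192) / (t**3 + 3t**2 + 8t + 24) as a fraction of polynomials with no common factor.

(t**3 - 7t**2 + 10t - 24)/(t + 3)

Euclidean algorithm in ℚ[t]:
  t**5 - 7t**4 + 18t**3 - 80t**2 + 80t - 192 = (t**2 - 10t + 40)(t**3 + 3t**2 + 8t + 24) + (-144t**2 - 1152)
  t**3 + 3t**2 + 8t + 24 = (-(1/144)t - 1/48)(-144t**2 - 1152) + (0)
Last nonzero remainder: -144t**2 - 1152. Dividing through by -144 gives the monic gcd t**2 + 8.
Cancel t**2 + 8 from numerator and denominator to get the reduced form.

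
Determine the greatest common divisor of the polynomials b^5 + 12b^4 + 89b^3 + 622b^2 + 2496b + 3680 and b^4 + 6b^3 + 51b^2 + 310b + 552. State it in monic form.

b^3 + 3b^2 + 42b + 184

Repeated division with remainder:
  b^5 + 12b^4 + 89b^3 + 622b^2 + 2496b + 3680 = (b + 6)(b^4 + 6b^3 + 51b^2 + 310b + 552) + (2b^3 + 6b^2 + 84b + 368)
  b^4 + 6b^3 + 51b^2 + 310b + 552 = ((1/2)b + 3/2)(2b^3 + 6b^2 + 84b + 368) + (0)
Last nonzero remainder: 2b^3 + 6b^2 + 84b + 368. Dividing through by 2 gives the monic gcd b^3 + 3b^2 + 42b + 184.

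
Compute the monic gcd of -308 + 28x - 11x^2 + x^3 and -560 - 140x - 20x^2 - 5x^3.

28 + x^2

Euclidean algorithm in ℚ[x]:
  x^3 - 11x^2 + 28x - 308 = (-1/5)(-5x^3 - 20x^2 - 140x - 560) + (-15x^2 - 420)
  -5x^3 - 20x^2 - 140x - 560 = ((1/3)x + 4/3)(-15x^2 - 420) + (0)
Last nonzero remainder: -15x^2 - 420. Dividing through by -15 gives the monic gcd x^2 + 28.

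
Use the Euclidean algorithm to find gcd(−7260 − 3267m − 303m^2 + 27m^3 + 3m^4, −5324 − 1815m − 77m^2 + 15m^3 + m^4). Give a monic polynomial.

−484 − 121m + 4m^2 + m^3

Apply the Euclidean algorithm:
  3m^4 + 27m^3 − 303m^2 − 3267m − 7260 = (3)(m^4 + 15m^3 − 77m^2 − 1815m − 5324) + (−18m^3 − 72m^2 + 2178m + 8712)
  m^4 + 15m^3 − 77m^2 − 1815m − 5324 = (−(1/18)m − 11/18)(−18m^3 − 72m^2 + 2178m + 8712) + (0)
Last nonzero remainder: −18m^3 − 72m^2 + 2178m + 8712. Dividing through by −18 gives the monic gcd m^3 + 4m^2 − 121m − 484.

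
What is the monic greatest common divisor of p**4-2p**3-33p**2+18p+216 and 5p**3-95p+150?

p-3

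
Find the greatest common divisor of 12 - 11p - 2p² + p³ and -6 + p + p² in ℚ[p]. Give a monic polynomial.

3 + p

By polynomial division,
  p³ - 2p² - 11p + 12 = (p - 3)(p² + p - 6) + (-2p - 6)
  p² + p - 6 = (-(1/2)p + 1)(-2p - 6) + (0)
Last nonzero remainder: -2p - 6. Dividing through by -2 gives the monic gcd p + 3.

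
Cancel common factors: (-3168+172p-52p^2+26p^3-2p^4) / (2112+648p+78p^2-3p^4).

(-18+2p)/(12+3p)

Apply the Euclidean algorithm:
  -2p^4+26p^3-52p^2+172p-3168 = (2/3)(-3p^4+78p^2+648p+2112) + (26p^3-104p^2-260p-4576)
  -3p^4+78p^2+648p+2112 = (-(3/26)p-6/13)(26p^3-104p^2-260p-4576) + (0)
Last nonzero remainder: 26p^3-104p^2-260p-4576. Dividing through by 26 gives the monic gcd p^3-4p^2-10p-176.
Cancel p^3-4p^2-10p-176 from numerator and denominator to get the reduced form.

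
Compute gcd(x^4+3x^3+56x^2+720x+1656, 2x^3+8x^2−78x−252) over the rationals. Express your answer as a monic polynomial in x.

Apply the Euclidean algorithm:
  x^4+3x^3+56x^2+720x+1656 = ((1/2)x−1/2)(2x^3+8x^2−78x−252) + (99x^2+807x+1530)
  2x^3+8x^2−78x−252 = ((2/99)x−274/3267)(99x^2+807x+1530) + (−(44896/1089)x−44896/363)
  99x^2+807x+1530 = (−(107811/44896)x−277695/22448)(−(44896/1089)x−44896/363) + (0)
Last nonzero remainder: −(44896/1089)x−44896/363. Dividing through by −44896/1089 gives the monic gcd x+3.

x+3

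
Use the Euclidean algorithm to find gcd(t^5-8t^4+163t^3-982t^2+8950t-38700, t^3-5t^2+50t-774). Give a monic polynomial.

t^2+4t+86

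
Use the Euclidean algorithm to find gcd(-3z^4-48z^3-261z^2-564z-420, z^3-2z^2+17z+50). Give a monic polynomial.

z+2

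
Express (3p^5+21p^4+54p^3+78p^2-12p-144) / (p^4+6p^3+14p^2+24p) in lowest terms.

Euclidean algorithm in ℚ[p]:
  3p^5+21p^4+54p^3+78p^2-12p-144 = (3p+3)(p^4+6p^3+14p^2+24p) + (-6p^3-36p^2-84p-144)
  p^4+6p^3+14p^2+24p = (-(1/6)p)(-6p^3-36p^2-84p-144) + (0)
Last nonzero remainder: -6p^3-36p^2-84p-144. Dividing through by -6 gives the monic gcd p^3+6p^2+14p+24.
Cancel p^3+6p^2+14p+24 from numerator and denominator to get the reduced form.

(3p^2+3p-6)/(p)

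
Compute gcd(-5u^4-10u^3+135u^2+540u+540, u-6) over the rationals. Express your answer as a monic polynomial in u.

Apply the Euclidean algorithm:
  -5u^4-10u^3+135u^2+540u+540 = (-5u^3-40u^2-105u-90)(u-6) + (0)
The last nonzero remainder u-6 is already monic.

u-6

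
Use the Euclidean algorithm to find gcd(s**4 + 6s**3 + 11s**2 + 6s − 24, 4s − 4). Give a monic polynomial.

s − 1

By polynomial division,
  s**4 + 6s**3 + 11s**2 + 6s − 24 = ((1/4)s**3 + (7/4)s**2 + (9/2)s + 6)(4s − 4) + (0)
Last nonzero remainder: 4s − 4. Dividing through by 4 gives the monic gcd s − 1.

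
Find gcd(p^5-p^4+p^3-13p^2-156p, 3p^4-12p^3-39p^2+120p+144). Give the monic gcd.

Apply the Euclidean algorithm:
  p^5-p^4+p^3-13p^2-156p = ((1/3)p+1)(3p^4-12p^3-39p^2+120p+144) + (26p^3-14p^2-324p-144)
  3p^4-12p^3-39p^2+120p+144 = ((3/26)p-135/338)(26p^3-14p^2-324p-144) + (-(1218/169)p^2+(1218/169)p+14616/169)
  26p^3-14p^2-324p-144 = (-(2197/609)p-338/203)(-(1218/169)p^2+(1218/169)p+14616/169) + (0)
Last nonzero remainder: -(1218/169)p^2+(1218/169)p+14616/169. Dividing through by -1218/169 gives the monic gcd p^2-p-12.

p^2-p-12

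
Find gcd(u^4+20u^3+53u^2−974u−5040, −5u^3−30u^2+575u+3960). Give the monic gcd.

u^2+17u+72

Euclidean algorithm in ℚ[u]:
  u^4+20u^3+53u^2−974u−5040 = (−(1/5)u−14/5)(−5u^3−30u^2+575u+3960) + (84u^2+1428u+6048)
  −5u^3−30u^2+575u+3960 = (−(5/84)u+55/84)(84u^2+1428u+6048) + (0)
Last nonzero remainder: 84u^2+1428u+6048. Dividing through by 84 gives the monic gcd u^2+17u+72.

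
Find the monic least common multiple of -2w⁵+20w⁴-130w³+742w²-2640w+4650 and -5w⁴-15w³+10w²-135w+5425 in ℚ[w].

Apply the Euclidean algorithm:
  -2w⁵+20w⁴-130w³+742w²-2640w+4650 = ((2/5)w-26/5)(-5w⁴-15w³+10w²-135w+5425) + (-212w³+848w²-5512w+32860)
  -5w⁴-15w³+10w²-135w+5425 = ((5/212)w+35/212)(-212w³+848w²-5512w+32860) + (0)
Last nonzero remainder: -212w³+848w²-5512w+32860. Dividing through by -212 gives the monic gcd w³-4w²+26w-155.
Then lcm(f, g) = f·g / gcd(f, g); expanding and making the result monic gives the answer.

w⁶-3w⁵-5w⁴+84w³-1277w²+6915w-16275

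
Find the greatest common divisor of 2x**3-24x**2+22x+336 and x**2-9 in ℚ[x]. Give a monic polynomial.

x+3

Euclidean algorithm in ℚ[x]:
  2x**3-24x**2+22x+336 = (2x-24)(x**2-9) + (40x+120)
  x**2-9 = ((1/40)x-3/40)(40x+120) + (0)
Last nonzero remainder: 40x+120. Dividing through by 40 gives the monic gcd x+3.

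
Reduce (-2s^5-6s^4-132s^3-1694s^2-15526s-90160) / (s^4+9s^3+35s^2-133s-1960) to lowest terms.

(-2s^2+22s-230)/(s-5)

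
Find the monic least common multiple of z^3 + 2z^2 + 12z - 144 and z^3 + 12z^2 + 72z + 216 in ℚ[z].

z^4 + 8z^3 + 24z^2 - 72z - 864

Repeated division with remainder:
  z^3 + 2z^2 + 12z - 144 = (z^3 + 12z^2 + 72z + 216) + (-10z^2 - 60z - 360)
  z^3 + 12z^2 + 72z + 216 = (-(1/10)z - 3/5)(-10z^2 - 60z - 360) + (0)
Last nonzero remainder: -10z^2 - 60z - 360. Dividing through by -10 gives the monic gcd z^2 + 6z + 36.
Then lcm(f, g) = f·g / gcd(f, g); expanding and making the result monic gives the answer.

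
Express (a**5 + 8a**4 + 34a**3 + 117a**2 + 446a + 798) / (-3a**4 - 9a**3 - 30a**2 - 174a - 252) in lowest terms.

(-a**2 - 7a - 19)/(3a + 6)

Apply the Euclidean algorithm:
  a**5 + 8a**4 + 34a**3 + 117a**2 + 446a + 798 = (-(1/3)a - 5/3)(-3a**4 - 9a**3 - 30a**2 - 174a - 252) + (9a**3 + 9a**2 + 72a + 378)
  -3a**4 - 9a**3 - 30a**2 - 174a - 252 = (-(1/3)a - 2/3)(9a**3 + 9a**2 + 72a + 378) + (0)
Last nonzero remainder: 9a**3 + 9a**2 + 72a + 378. Dividing through by 9 gives the monic gcd a**3 + a**2 + 8a + 42.
Cancel a**3 + a**2 + 8a + 42 from numerator and denominator to get the reduced form.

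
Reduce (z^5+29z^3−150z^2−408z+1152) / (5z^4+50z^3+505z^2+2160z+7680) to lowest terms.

(z^3−3z^2−10z+24)/(5z^2+35z+160)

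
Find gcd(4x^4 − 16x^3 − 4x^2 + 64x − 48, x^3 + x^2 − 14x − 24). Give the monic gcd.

x + 2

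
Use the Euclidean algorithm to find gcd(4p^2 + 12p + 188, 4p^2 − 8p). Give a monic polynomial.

1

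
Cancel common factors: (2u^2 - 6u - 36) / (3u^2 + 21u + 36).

(2u - 12)/(3u + 12)

By polynomial division,
  2u^2 - 6u - 36 = (2/3)(3u^2 + 21u + 36) + (-20u - 60)
  3u^2 + 21u + 36 = (-(3/20)u - 3/5)(-20u - 60) + (0)
Last nonzero remainder: -20u - 60. Dividing through by -20 gives the monic gcd u + 3.
Cancel u + 3 from numerator and denominator to get the reduced form.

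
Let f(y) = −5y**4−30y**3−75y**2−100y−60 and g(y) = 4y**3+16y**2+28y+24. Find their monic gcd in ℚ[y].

y**3+4y**2+7y+6

Apply the Euclidean algorithm:
  −5y**4−30y**3−75y**2−100y−60 = (−(5/4)y−5/2)(4y**3+16y**2+28y+24) + (0)
Last nonzero remainder: 4y**3+16y**2+28y+24. Dividing through by 4 gives the monic gcd y**3+4y**2+7y+6.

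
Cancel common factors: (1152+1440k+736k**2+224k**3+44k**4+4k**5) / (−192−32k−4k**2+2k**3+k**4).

(24+20k+4k**2)/(−4+k)

Apply the Euclidean algorithm:
  4k**5+44k**4+224k**3+736k**2+1440k+1152 = (4k+36)(k**4+2k**3−4k**2−32k−192) + (168k**3+1008k**2+3360k+8064)
  k**4+2k**3−4k**2−32k−192 = ((1/168)k−1/42)(168k**3+1008k**2+3360k+8064) + (0)
Last nonzero remainder: 168k**3+1008k**2+3360k+8064. Dividing through by 168 gives the monic gcd k**3+6k**2+20k+48.
Cancel k**3+6k**2+20k+48 from numerator and denominator to get the reduced form.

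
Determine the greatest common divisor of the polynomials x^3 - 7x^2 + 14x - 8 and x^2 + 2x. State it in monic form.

Euclidean algorithm in ℚ[x]:
  x^3 - 7x^2 + 14x - 8 = (x - 9)(x^2 + 2x) + (32x - 8)
  x^2 + 2x = ((1/32)x + 9/128)(32x - 8) + (9/16)
  32x - 8 = ((512/9)x - 128/9)(9/16) + (0)
The last nonzero remainder is the constant 9/16, so the polynomials are coprime and gcd = 1.

1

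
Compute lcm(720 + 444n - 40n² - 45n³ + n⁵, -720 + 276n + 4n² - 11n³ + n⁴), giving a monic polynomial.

-4320 - 1944n + 684n² + 230n³ - 45n⁴ - 6n⁵ + n⁶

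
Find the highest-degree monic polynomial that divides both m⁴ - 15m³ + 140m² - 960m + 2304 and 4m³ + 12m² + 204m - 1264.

Apply the Euclidean algorithm:
  m⁴ - 15m³ + 140m² - 960m + 2304 = ((1/4)m - 9/2)(4m³ + 12m² + 204m - 1264) + (143m² + 274m - 3384)
  4m³ + 12m² + 204m - 1264 = ((4/143)m + 620/20449)(143m² + 274m - 3384) + ((5937364/20449)m - 23749456/20449)
  143m² + 274m - 3384 = ((2924207/5937364)m + 8649927/2968682)((5937364/20449)m - 23749456/20449) + (0)
Last nonzero remainder: (5937364/20449)m - 23749456/20449. Dividing through by 5937364/20449 gives the monic gcd m - 4.

m - 4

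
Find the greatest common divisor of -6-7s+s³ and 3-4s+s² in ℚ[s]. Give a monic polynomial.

-3+s

Apply the Euclidean algorithm:
  s³-7s-6 = (s+4)(s²-4s+3) + (6s-18)
  s²-4s+3 = ((1/6)s-1/6)(6s-18) + (0)
Last nonzero remainder: 6s-18. Dividing through by 6 gives the monic gcd s-3.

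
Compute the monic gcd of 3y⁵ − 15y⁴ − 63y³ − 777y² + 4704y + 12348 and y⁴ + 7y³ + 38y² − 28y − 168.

Euclidean algorithm in ℚ[y]:
  3y⁵ − 15y⁴ − 63y³ − 777y² + 4704y + 12348 = (3y − 36)(y⁴ + 7y³ + 38y² − 28y − 168) + (75y³ + 675y² + 4200y + 6300)
  y⁴ + 7y³ + 38y² − 28y − 168 = ((1/75)y − 2/75)(75y³ + 675y² + 4200y + 6300) + (0)
Last nonzero remainder: 75y³ + 675y² + 4200y + 6300. Dividing through by 75 gives the monic gcd y³ + 9y² + 56y + 84.

y³ + 9y² + 56y + 84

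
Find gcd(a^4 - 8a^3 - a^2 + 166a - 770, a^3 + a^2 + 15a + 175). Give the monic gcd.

By polynomial division,
  a^4 - 8a^3 - a^2 + 166a - 770 = (a - 9)(a^3 + a^2 + 15a + 175) + (-7a^2 + 126a + 805)
  a^3 + a^2 + 15a + 175 = (-(1/7)a - 19/7)(-7a^2 + 126a + 805) + (472a + 2360)
  -7a^2 + 126a + 805 = (-(7/472)a + 161/472)(472a + 2360) + (0)
Last nonzero remainder: 472a + 2360. Dividing through by 472 gives the monic gcd a + 5.

a + 5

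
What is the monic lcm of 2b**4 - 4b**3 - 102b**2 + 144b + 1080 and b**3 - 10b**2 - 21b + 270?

b**6 - 6b**5 - 88b**4 + 366b**3 + 2547b**2 - 5400b - 24300

Euclidean algorithm in ℚ[b]:
  2b**4 - 4b**3 - 102b**2 + 144b + 1080 = (2b + 16)(b**3 - 10b**2 - 21b + 270) + (100b**2 - 60b - 3240)
  b**3 - 10b**2 - 21b + 270 = ((1/100)b - 47/500)(100b**2 - 60b - 3240) + ((144/25)b - 864/25)
  100b**2 - 60b - 3240 = ((625/36)b + 375/4)((144/25)b - 864/25) + (0)
Last nonzero remainder: (144/25)b - 864/25. Dividing through by 144/25 gives the monic gcd b - 6.
Then lcm(f, g) = f·g / gcd(f, g); expanding and making the result monic gives the answer.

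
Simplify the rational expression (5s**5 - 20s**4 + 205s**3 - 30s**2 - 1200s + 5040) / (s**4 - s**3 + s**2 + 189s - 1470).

(5s**3 - 5s**2 - 20s + 120)/(s**2 + 2s - 35)

Repeated division with remainder:
  5s**5 - 20s**4 + 205s**3 - 30s**2 - 1200s + 5040 = (5s - 15)(s**4 - s**3 + s**2 + 189s - 1470) + (185s**3 - 960s**2 + 8985s - 17010)
  s**4 - s**3 + s**2 + 189s - 1470 = ((1/185)s + 31/1369)(185s**3 - 960s**2 + 8985s - 17010) + (-(35360/1369)s**2 + (106080/1369)s - 1485120/1369)
  185s**3 - 960s**2 + 8985s - 17010 = (-(50653/7072)s + 110889/7072)(-(35360/1369)s**2 + (106080/1369)s - 1485120/1369) + (0)
Last nonzero remainder: -(35360/1369)s**2 + (106080/1369)s - 1485120/1369. Dividing through by -35360/1369 gives the monic gcd s**2 - 3s + 42.
Cancel s**2 - 3s + 42 from numerator and denominator to get the reduced form.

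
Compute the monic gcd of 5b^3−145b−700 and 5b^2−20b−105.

Apply the Euclidean algorithm:
  5b^3−145b−700 = (b+4)(5b^2−20b−105) + (40b−280)
  5b^2−20b−105 = ((1/8)b+3/8)(40b−280) + (0)
Last nonzero remainder: 40b−280. Dividing through by 40 gives the monic gcd b−7.

b−7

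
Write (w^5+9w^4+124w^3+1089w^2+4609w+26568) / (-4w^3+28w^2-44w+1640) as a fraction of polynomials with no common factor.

(-w^3-6w^2-65w-648)/(4w-40)

Euclidean algorithm in ℚ[w]:
  w^5+9w^4+124w^3+1089w^2+4609w+26568 = (-(1/4)w^2-4w-225/4)(-4w^3+28w^2-44w+1640) + (2898w^2+8694w+118818)
  -4w^3+28w^2-44w+1640 = (-(2/1449)w+20/1449)(2898w^2+8694w+118818) + (0)
Last nonzero remainder: 2898w^2+8694w+118818. Dividing through by 2898 gives the monic gcd w^2+3w+41.
Cancel w^2+3w+41 from numerator and denominator to get the reduced form.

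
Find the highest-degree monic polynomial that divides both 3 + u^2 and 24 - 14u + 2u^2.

1

Euclidean algorithm in ℚ[u]:
  u^2 + 3 = (1/2)(2u^2 - 14u + 24) + (7u - 9)
  2u^2 - 14u + 24 = ((2/7)u - 80/49)(7u - 9) + (456/49)
  7u - 9 = ((343/456)u - 147/152)(456/49) + (0)
The last nonzero remainder is the constant 456/49, so the polynomials are coprime and gcd = 1.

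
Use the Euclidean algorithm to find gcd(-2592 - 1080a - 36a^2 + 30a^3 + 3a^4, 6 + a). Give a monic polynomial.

6 + a

By polynomial division,
  3a^4 + 30a^3 - 36a^2 - 1080a - 2592 = (3a^3 + 12a^2 - 108a - 432)(a + 6) + (0)
The last nonzero remainder a + 6 is already monic.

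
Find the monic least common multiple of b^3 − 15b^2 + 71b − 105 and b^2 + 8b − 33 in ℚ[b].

b^4 − 4b^3 − 94b^2 + 676b − 1155

Euclidean algorithm in ℚ[b]:
  b^3 − 15b^2 + 71b − 105 = (b − 23)(b^2 + 8b − 33) + (288b − 864)
  b^2 + 8b − 33 = ((1/288)b + 11/288)(288b − 864) + (0)
Last nonzero remainder: 288b − 864. Dividing through by 288 gives the monic gcd b − 3.
Then lcm(f, g) = f·g / gcd(f, g); expanding and making the result monic gives the answer.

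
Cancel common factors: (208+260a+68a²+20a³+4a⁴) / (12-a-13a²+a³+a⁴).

(52+4a²)/(3-4a+a²)

Euclidean algorithm in ℚ[a]:
  4a⁴+20a³+68a²+260a+208 = (4)(a⁴+a³-13a²-a+12) + (16a³+120a²+264a+160)
  a⁴+a³-13a²-a+12 = ((1/16)a-13/32)(16a³+120a²+264a+160) + ((77/4)a²+(385/4)a+77)
  16a³+120a²+264a+160 = ((64/77)a+160/77)((77/4)a²+(385/4)a+77) + (0)
Last nonzero remainder: (77/4)a²+(385/4)a+77. Dividing through by 77/4 gives the monic gcd a²+5a+4.
Cancel a²+5a+4 from numerator and denominator to get the reduced form.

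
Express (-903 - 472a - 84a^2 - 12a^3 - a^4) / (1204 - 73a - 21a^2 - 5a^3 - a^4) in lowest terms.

(3 + a)/(-4 + a)

Euclidean algorithm in ℚ[a]:
  -a^4 - 12a^3 - 84a^2 - 472a - 903 = (-a^4 - 5a^3 - 21a^2 - 73a + 1204) + (-7a^3 - 63a^2 - 399a - 2107)
  -a^4 - 5a^3 - 21a^2 - 73a + 1204 = ((1/7)a - 4/7)(-7a^3 - 63a^2 - 399a - 2107) + (0)
Last nonzero remainder: -7a^3 - 63a^2 - 399a - 2107. Dividing through by -7 gives the monic gcd a^3 + 9a^2 + 57a + 301.
Cancel a^3 + 9a^2 + 57a + 301 from numerator and denominator to get the reduced form.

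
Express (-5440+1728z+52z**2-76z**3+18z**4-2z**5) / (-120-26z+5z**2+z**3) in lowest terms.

(272-100z+16z**2-2z**3)/(6+z)

Apply the Euclidean algorithm:
  -2z**5+18z**4-76z**3+52z**2+1728z-5440 = (-2z**2+28z-268)(z**3+5z**2-26z-120) + (1880z**2-1880z-37600)
  z**3+5z**2-26z-120 = ((1/1880)z+3/940)(1880z**2-1880z-37600) + (0)
Last nonzero remainder: 1880z**2-1880z-37600. Dividing through by 1880 gives the monic gcd z**2-z-20.
Cancel z**2-z-20 from numerator and denominator to get the reduced form.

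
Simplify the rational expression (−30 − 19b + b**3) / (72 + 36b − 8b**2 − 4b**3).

Euclidean algorithm in ℚ[b]:
  b**3 − 19b − 30 = (−1/4)(−4b**3 − 8b**2 + 36b + 72) + (−2b**2 − 10b − 12)
  −4b**3 − 8b**2 + 36b + 72 = (2b − 6)(−2b**2 − 10b − 12) + (0)
Last nonzero remainder: −2b**2 − 10b − 12. Dividing through by −2 gives the monic gcd b**2 + 5b + 6.
Cancel b**2 + 5b + 6 from numerator and denominator to get the reduced form.

(5 − b)/(−12 + 4b)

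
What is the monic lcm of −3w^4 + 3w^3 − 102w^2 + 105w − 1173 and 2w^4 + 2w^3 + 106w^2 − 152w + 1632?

w^6 + 3w^5 + 78w^4 + 53w^3 + 1883w^2 − 116w + 18768

By polynomial division,
  −3w^4 + 3w^3 − 102w^2 + 105w − 1173 = (−3/2)(2w^4 + 2w^3 + 106w^2 − 152w + 1632) + (6w^3 + 57w^2 − 123w + 1275)
  2w^4 + 2w^3 + 106w^2 − 152w + 1632 = ((1/3)w − 17/6)(6w^3 + 57w^2 − 123w + 1275) + ((617/2)w^2 − (1851/2)w + 10489/2)
  6w^3 + 57w^2 − 123w + 1275 = ((12/617)w + 150/617)((617/2)w^2 − (1851/2)w + 10489/2) + (0)
Last nonzero remainder: (617/2)w^2 − (1851/2)w + 10489/2. Dividing through by 617/2 gives the monic gcd w^2 − 3w + 17.
Then lcm(f, g) = f·g / gcd(f, g); expanding and making the result monic gives the answer.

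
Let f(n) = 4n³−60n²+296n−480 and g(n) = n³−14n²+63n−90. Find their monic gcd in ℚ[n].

By polynomial division,
  4n³−60n²+296n−480 = (4)(n³−14n²+63n−90) + (−4n²+44n−120)
  n³−14n²+63n−90 = (−(1/4)n+3/4)(−4n²+44n−120) + (0)
Last nonzero remainder: −4n²+44n−120. Dividing through by −4 gives the monic gcd n²−11n+30.

n²−11n+30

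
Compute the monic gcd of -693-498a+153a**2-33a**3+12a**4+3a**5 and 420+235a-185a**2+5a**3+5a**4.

Repeated division with remainder:
  3a**5+12a**4-33a**3+153a**2-498a-693 = ((3/5)a+9/5)(5a**4+5a**3-185a**2+235a+420) + (69a**3+345a**2-1173a-1449)
  5a**4+5a**3-185a**2+235a+420 = ((5/69)a-20/69)(69a**3+345a**2-1173a-1449) + (0)
Last nonzero remainder: 69a**3+345a**2-1173a-1449. Dividing through by 69 gives the monic gcd a**3+5a**2-17a-21.

-21-17a+5a**2+a**3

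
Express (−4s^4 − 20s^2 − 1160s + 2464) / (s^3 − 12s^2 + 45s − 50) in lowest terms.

(−4s^3 − 8s^2 − 36s − 1232)/(s^2 − 10s + 25)

Apply the Euclidean algorithm:
  −4s^4 − 20s^2 − 1160s + 2464 = (−4s − 48)(s^3 − 12s^2 + 45s − 50) + (−416s^2 + 800s + 64)
  s^3 − 12s^2 + 45s − 50 = (−(1/416)s + 131/5408)(−416s^2 + 800s + 64) + ((4356/169)s − 8712/169)
  −416s^2 + 800s + 64 = (−(17576/1089)s − 1352/1089)((4356/169)s − 8712/169) + (0)
Last nonzero remainder: (4356/169)s − 8712/169. Dividing through by 4356/169 gives the monic gcd s − 2.
Cancel s − 2 from numerator and denominator to get the reduced form.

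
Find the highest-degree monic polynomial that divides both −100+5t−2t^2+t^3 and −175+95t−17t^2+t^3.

Apply the Euclidean algorithm:
  t^3−2t^2+5t−100 = (t^3−17t^2+95t−175) + (15t^2−90t+75)
  t^3−17t^2+95t−175 = ((1/15)t−11/15)(15t^2−90t+75) + (24t−120)
  15t^2−90t+75 = ((5/8)t−5/8)(24t−120) + (0)
Last nonzero remainder: 24t−120. Dividing through by 24 gives the monic gcd t−5.

−5+t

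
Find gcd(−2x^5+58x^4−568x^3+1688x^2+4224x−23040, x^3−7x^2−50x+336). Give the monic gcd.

By polynomial division,
  −2x^5+58x^4−568x^3+1688x^2+4224x−23040 = (−2x^2+44x−360)(x^3−7x^2−50x+336) + (2040x^2−28560x+97920)
  x^3−7x^2−50x+336 = ((1/2040)x+7/2040)(2040x^2−28560x+97920) + (0)
Last nonzero remainder: 2040x^2−28560x+97920. Dividing through by 2040 gives the monic gcd x^2−14x+48.

x^2−14x+48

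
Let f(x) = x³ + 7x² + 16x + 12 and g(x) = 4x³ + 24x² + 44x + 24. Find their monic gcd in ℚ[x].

x² + 5x + 6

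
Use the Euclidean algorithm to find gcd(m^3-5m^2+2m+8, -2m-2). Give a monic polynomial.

m+1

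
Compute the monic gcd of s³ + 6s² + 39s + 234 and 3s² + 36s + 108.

s + 6

Repeated division with remainder:
  s³ + 6s² + 39s + 234 = ((1/3)s - 2)(3s² + 36s + 108) + (75s + 450)
  3s² + 36s + 108 = ((1/25)s + 6/25)(75s + 450) + (0)
Last nonzero remainder: 75s + 450. Dividing through by 75 gives the monic gcd s + 6.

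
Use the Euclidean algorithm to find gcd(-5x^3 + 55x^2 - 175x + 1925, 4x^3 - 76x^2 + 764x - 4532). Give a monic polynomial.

Euclidean algorithm in ℚ[x]:
  -5x^3 + 55x^2 - 175x + 1925 = (-5/4)(4x^3 - 76x^2 + 764x - 4532) + (-40x^2 + 780x - 3740)
  4x^3 - 76x^2 + 764x - 4532 = (-(1/10)x - 1/20)(-40x^2 + 780x - 3740) + (429x - 4719)
  -40x^2 + 780x - 3740 = (-(40/429)x + 340/429)(429x - 4719) + (0)
Last nonzero remainder: 429x - 4719. Dividing through by 429 gives the monic gcd x - 11.

x - 11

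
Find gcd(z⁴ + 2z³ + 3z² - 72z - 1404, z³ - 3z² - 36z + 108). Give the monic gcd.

Repeated division with remainder:
  z⁴ + 2z³ + 3z² - 72z - 1404 = (z + 5)(z³ - 3z² - 36z + 108) + (54z² - 1944)
  z³ - 3z² - 36z + 108 = ((1/54)z - 1/18)(54z² - 1944) + (0)
Last nonzero remainder: 54z² - 1944. Dividing through by 54 gives the monic gcd z² - 36.

z² - 36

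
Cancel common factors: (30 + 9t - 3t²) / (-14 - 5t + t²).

Apply the Euclidean algorithm:
  -3t² + 9t + 30 = (-3)(t² - 5t - 14) + (-6t - 12)
  t² - 5t - 14 = (-(1/6)t + 7/6)(-6t - 12) + (0)
Last nonzero remainder: -6t - 12. Dividing through by -6 gives the monic gcd t + 2.
Cancel t + 2 from numerator and denominator to get the reduced form.

(15 - 3t)/(-7 + t)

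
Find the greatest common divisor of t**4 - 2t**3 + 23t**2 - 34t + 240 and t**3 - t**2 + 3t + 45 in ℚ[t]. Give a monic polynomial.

t**2 - 4t + 15

Apply the Euclidean algorithm:
  t**4 - 2t**3 + 23t**2 - 34t + 240 = (t - 1)(t**3 - t**2 + 3t + 45) + (19t**2 - 76t + 285)
  t**3 - t**2 + 3t + 45 = ((1/19)t + 3/19)(19t**2 - 76t + 285) + (0)
Last nonzero remainder: 19t**2 - 76t + 285. Dividing through by 19 gives the monic gcd t**2 - 4t + 15.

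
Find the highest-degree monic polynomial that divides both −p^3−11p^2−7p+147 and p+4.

Euclidean algorithm in ℚ[p]:
  −p^3−11p^2−7p+147 = (−p^2−7p+21)(p+4) + (63)
  p+4 = ((1/63)p+4/63)(63) + (0)
The last nonzero remainder is the constant 63, so the polynomials are coprime and gcd = 1.

1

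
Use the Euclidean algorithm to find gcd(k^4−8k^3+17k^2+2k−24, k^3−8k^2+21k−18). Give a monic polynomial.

k^2−5k+6

By polynomial division,
  k^4−8k^3+17k^2+2k−24 = (k)(k^3−8k^2+21k−18) + (−4k^2+20k−24)
  k^3−8k^2+21k−18 = (−(1/4)k+3/4)(−4k^2+20k−24) + (0)
Last nonzero remainder: −4k^2+20k−24. Dividing through by −4 gives the monic gcd k^2−5k+6.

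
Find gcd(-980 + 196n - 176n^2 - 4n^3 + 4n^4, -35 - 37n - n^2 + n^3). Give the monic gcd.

-7 + n

Apply the Euclidean algorithm:
  4n^4 - 4n^3 - 176n^2 + 196n - 980 = (4n)(n^3 - n^2 - 37n - 35) + (-28n^2 + 336n - 980)
  n^3 - n^2 - 37n - 35 = (-(1/28)n - 11/28)(-28n^2 + 336n - 980) + (60n - 420)
  -28n^2 + 336n - 980 = (-(7/15)n + 7/3)(60n - 420) + (0)
Last nonzero remainder: 60n - 420. Dividing through by 60 gives the monic gcd n - 7.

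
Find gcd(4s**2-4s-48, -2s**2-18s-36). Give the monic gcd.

Euclidean algorithm in ℚ[s]:
  4s**2-4s-48 = (-2)(-2s**2-18s-36) + (-40s-120)
  -2s**2-18s-36 = ((1/20)s+3/10)(-40s-120) + (0)
Last nonzero remainder: -40s-120. Dividing through by -40 gives the monic gcd s+3.

s+3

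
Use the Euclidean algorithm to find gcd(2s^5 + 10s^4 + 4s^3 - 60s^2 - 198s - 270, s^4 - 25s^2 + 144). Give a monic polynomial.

s^2 - 9

Apply the Euclidean algorithm:
  2s^5 + 10s^4 + 4s^3 - 60s^2 - 198s - 270 = (2s + 10)(s^4 - 25s^2 + 144) + (54s^3 + 190s^2 - 486s - 1710)
  s^4 - 25s^2 + 144 = ((1/54)s - 95/1458)(54s^3 + 190s^2 - 486s - 1710) + (-(2639/729)s^2 + 2639/81)
  54s^3 + 190s^2 - 486s - 1710 = (-(39366/2639)s - 138510/2639)(-(2639/729)s^2 + 2639/81) + (0)
Last nonzero remainder: -(2639/729)s^2 + 2639/81. Dividing through by -2639/729 gives the monic gcd s^2 - 9.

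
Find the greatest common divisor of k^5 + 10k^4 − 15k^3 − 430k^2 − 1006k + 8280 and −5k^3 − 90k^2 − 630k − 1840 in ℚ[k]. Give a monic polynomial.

k^2 + 10k + 46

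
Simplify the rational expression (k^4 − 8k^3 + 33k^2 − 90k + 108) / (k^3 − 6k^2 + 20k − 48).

(k^2 − 6k + 9)/(k − 4)

Euclidean algorithm in ℚ[k]:
  k^4 − 8k^3 + 33k^2 − 90k + 108 = (k − 2)(k^3 − 6k^2 + 20k − 48) + (k^2 − 2k + 12)
  k^3 − 6k^2 + 20k − 48 = (k − 4)(k^2 − 2k + 12) + (0)
The last nonzero remainder k^2 − 2k + 12 is already monic.
Cancel k^2 − 2k + 12 from numerator and denominator to get the reduced form.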